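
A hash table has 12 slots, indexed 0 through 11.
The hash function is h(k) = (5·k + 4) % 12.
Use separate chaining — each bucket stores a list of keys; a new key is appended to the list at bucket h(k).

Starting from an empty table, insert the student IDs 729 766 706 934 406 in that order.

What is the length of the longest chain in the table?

4

Insert 729: h=1, bucket 1 empty → new chain.
Insert 766: h=6, bucket 6 empty → new chain.
Insert 706: h=6, bucket 6 nonempty → append to chain.
Insert 934: h=6, bucket 6 nonempty → append to chain.
Insert 406: h=6, bucket 6 nonempty → append to chain.
Final buckets:
0: ∅
1: 729
2: ∅
3: ∅
4: ∅
5: ∅
6: 766 -> 706 -> 934 -> 406
7: ∅
8: ∅
9: ∅
10: ∅
11: ∅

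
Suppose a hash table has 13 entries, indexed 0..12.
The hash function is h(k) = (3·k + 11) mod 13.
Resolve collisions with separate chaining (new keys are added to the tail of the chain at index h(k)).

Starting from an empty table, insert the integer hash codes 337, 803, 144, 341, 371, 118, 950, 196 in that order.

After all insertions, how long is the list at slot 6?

1

Insert 337: h=8, bucket 8 empty -> new chain.
Insert 803: h=2, bucket 2 empty -> new chain.
Insert 144: h=1, bucket 1 empty -> new chain.
Insert 341: h=7, bucket 7 empty -> new chain.
Insert 371: h=6, bucket 6 empty -> new chain.
Insert 118: h=1, bucket 1 nonempty -> append to chain.
Insert 950: h=1, bucket 1 nonempty -> append to chain.
Insert 196: h=1, bucket 1 nonempty -> append to chain.
Final buckets:
0: _
1: 144 -> 118 -> 950 -> 196
2: 803
3: _
4: _
5: _
6: 371
7: 341
8: 337
9: _
10: _
11: _
12: _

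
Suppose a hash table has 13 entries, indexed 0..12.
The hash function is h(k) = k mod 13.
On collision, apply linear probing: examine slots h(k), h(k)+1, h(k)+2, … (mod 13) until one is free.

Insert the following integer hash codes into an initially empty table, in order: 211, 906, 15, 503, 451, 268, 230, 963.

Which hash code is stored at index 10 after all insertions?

503

Insert 211: h=3, slot 3 empty -> index 3.
Insert 906: h=9, slot 9 empty -> index 9.
Insert 15: h=2, slot 2 empty -> index 2.
Insert 503: h=9, slot 9 occupied -> index 10.
Insert 451: h=9, slots 9,10 occupied -> index 11.
Insert 268: h=8, slot 8 empty -> index 8.
Insert 230: h=9, slots 9,10,11 occupied -> index 12.
Insert 963: h=1, slot 1 empty -> index 1.
Table: [—, 963, 15, 211, —, —, —, —, 268, 906, 503, 451, 230]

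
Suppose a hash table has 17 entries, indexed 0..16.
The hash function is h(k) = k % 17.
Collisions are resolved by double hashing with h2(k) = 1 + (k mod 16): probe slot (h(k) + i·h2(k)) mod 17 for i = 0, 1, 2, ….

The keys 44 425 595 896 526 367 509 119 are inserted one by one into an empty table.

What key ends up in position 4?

44 hashes to 10; slot 10 is free -> place at 10.
425 hashes to 0; slot 0 is free -> place at 0.
595 hashes to 0, h2=4; 0 taken -> place at 4.
896 hashes to 12; slot 12 is free -> place at 12.
526 hashes to 16; slot 16 is free -> place at 16.
367 hashes to 10, h2=16; 10 taken -> place at 9.
509 hashes to 16, h2=14; 16 taken -> place at 13.
119 hashes to 0, h2=8; 0 taken -> place at 8.
Table: [425, —, —, —, 595, —, —, —, 119, 367, 44, —, 896, 509, —, —, 526]

595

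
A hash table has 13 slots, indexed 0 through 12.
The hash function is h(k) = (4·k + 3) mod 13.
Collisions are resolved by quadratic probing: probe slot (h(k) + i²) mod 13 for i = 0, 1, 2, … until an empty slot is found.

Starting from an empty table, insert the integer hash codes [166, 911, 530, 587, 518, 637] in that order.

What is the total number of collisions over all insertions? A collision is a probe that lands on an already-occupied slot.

166: h=4 => slot 4
911: h=7 => slot 7
530: h=4, probe 4,5 => slot 5
587: h=11 => slot 11
518: h=8 => slot 8
637: h=3 => slot 3
Table: [∅, ∅, ∅, 637, 166, 530, ∅, 911, 518, ∅, ∅, 587, ∅]

1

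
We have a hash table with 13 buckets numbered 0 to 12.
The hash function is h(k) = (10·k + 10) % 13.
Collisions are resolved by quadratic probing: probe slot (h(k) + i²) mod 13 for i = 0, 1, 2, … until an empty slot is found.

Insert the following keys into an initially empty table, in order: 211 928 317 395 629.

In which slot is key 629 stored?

4

211: h=1 → slot 1
928: h=8 → slot 8
317: h=8, probe 8,9 → slot 9
395: h=8, probe 8,9,12 → slot 12
629: h=8, probe 8,9,12,4 → slot 4
Table: [., 211, ., ., 629, ., ., ., 928, 317, ., ., 395]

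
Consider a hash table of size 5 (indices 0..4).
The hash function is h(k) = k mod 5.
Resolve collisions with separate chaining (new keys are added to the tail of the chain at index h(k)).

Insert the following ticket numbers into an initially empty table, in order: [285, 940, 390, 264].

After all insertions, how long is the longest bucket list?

3

285 → bucket 0
940 → bucket 0 (collision)
390 → bucket 0 (collision)
264 → bucket 4
Final buckets:
0: 285 -> 940 -> 390
1: .
2: .
3: .
4: 264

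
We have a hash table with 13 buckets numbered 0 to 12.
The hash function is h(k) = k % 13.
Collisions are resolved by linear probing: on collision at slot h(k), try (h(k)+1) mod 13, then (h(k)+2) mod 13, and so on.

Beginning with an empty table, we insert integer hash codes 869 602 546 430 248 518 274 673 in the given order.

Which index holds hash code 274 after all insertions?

3

869 hashes to 11; slot 11 is free → place at 11.
602 hashes to 4; slot 4 is free → place at 4.
546 hashes to 0; slot 0 is free → place at 0.
430 hashes to 1; slot 1 is free → place at 1.
248 hashes to 1; 1 taken → place at 2.
518 hashes to 11; 11 taken → place at 12.
274 hashes to 1; 1,2 taken → place at 3.
673 hashes to 10; slot 10 is free → place at 10.
Table: [546, 430, 248, 274, 602, ., ., ., ., ., 673, 869, 518]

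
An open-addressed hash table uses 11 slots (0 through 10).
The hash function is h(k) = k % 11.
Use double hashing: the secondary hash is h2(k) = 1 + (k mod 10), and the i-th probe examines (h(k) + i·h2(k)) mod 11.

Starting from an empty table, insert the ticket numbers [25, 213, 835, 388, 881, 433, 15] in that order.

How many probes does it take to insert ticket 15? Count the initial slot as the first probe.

4

25 hashes to 3; slot 3 is free => place at 3.
213 hashes to 4; slot 4 is free => place at 4.
835 hashes to 10; slot 10 is free => place at 10.
388 hashes to 3, h2=9; 3 taken => place at 1.
881 hashes to 1, h2=2; 1,3 taken => place at 5.
433 hashes to 4, h2=4; 4 taken => place at 8.
15 hashes to 4, h2=6; 4,10,5 taken => place at 0.
Table: [15, 388, -, 25, 213, 881, -, -, 433, -, 835]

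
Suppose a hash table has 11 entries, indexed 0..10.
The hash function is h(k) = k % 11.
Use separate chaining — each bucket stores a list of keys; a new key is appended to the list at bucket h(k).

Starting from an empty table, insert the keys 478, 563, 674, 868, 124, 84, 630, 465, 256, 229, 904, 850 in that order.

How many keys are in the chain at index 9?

1

Insert 478: h=5, bucket 5 empty -> new chain.
Insert 563: h=2, bucket 2 empty -> new chain.
Insert 674: h=3, bucket 3 empty -> new chain.
Insert 868: h=10, bucket 10 empty -> new chain.
Insert 124: h=3, bucket 3 nonempty -> append to chain.
Insert 84: h=7, bucket 7 empty -> new chain.
Insert 630: h=3, bucket 3 nonempty -> append to chain.
Insert 465: h=3, bucket 3 nonempty -> append to chain.
Insert 256: h=3, bucket 3 nonempty -> append to chain.
Insert 229: h=9, bucket 9 empty -> new chain.
Insert 904: h=2, bucket 2 nonempty -> append to chain.
Insert 850: h=3, bucket 3 nonempty -> append to chain.
Final buckets:
0: -
1: -
2: 563 -> 904
3: 674 -> 124 -> 630 -> 465 -> 256 -> 850
4: -
5: 478
6: -
7: 84
8: -
9: 229
10: 868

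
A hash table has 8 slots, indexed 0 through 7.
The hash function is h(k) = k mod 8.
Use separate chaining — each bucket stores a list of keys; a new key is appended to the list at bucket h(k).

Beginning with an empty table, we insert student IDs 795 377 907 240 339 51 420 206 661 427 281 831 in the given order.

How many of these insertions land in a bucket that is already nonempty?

Insert 795: h=3, bucket 3 empty -> new chain.
Insert 377: h=1, bucket 1 empty -> new chain.
Insert 907: h=3, bucket 3 nonempty -> append to chain.
Insert 240: h=0, bucket 0 empty -> new chain.
Insert 339: h=3, bucket 3 nonempty -> append to chain.
Insert 51: h=3, bucket 3 nonempty -> append to chain.
Insert 420: h=4, bucket 4 empty -> new chain.
Insert 206: h=6, bucket 6 empty -> new chain.
Insert 661: h=5, bucket 5 empty -> new chain.
Insert 427: h=3, bucket 3 nonempty -> append to chain.
Insert 281: h=1, bucket 1 nonempty -> append to chain.
Insert 831: h=7, bucket 7 empty -> new chain.
Final buckets:
0: 240
1: 377 -> 281
2: -
3: 795 -> 907 -> 339 -> 51 -> 427
4: 420
5: 661
6: 206
7: 831

5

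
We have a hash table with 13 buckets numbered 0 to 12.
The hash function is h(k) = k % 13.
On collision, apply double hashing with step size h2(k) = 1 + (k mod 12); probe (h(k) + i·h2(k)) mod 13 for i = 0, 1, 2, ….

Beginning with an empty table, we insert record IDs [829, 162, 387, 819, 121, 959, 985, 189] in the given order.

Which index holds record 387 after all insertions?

1

829: h=10 => slot 10
162: h=6 => slot 6
387: h=10, h2=4, probe 10,1 => slot 1
819: h=0 => slot 0
121: h=4 => slot 4
959: h=10, h2=12, probe 10,9 => slot 9
985: h=10, h2=2, probe 10,12 => slot 12
189: h=7 => slot 7
Table: [819, 387, —, —, 121, —, 162, 189, —, 959, 829, —, 985]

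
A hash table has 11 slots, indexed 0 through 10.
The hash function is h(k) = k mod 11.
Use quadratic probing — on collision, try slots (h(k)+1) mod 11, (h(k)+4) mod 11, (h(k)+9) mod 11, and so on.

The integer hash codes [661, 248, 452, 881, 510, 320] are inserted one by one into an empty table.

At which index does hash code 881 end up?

Insert 661: h=1, slot 1 empty → index 1.
Insert 248: h=6, slot 6 empty → index 6.
Insert 452: h=1, slot 1 occupied → index 2.
Insert 881: h=1, slots 1,2 occupied → index 5.
Insert 510: h=4, slot 4 empty → index 4.
Insert 320: h=1, slots 1,2,5 occupied → index 10.
Table: [-, 661, 452, -, 510, 881, 248, -, -, -, 320]

5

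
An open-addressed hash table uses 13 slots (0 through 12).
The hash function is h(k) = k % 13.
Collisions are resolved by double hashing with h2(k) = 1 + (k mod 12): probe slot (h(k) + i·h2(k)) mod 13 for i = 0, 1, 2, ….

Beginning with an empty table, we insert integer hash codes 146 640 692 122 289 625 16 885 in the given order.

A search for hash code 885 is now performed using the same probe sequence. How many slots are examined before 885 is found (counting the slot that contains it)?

2

146: h=3 → slot 3
640: h=3, h2=5, probe 3,8 → slot 8
692: h=3, h2=9, probe 3,12 → slot 12
122: h=5 → slot 5
289: h=3, h2=2, probe 3,5,7 → slot 7
625: h=1 → slot 1
16: h=3, h2=5, probe 3,8,0 → slot 0
885: h=1, h2=10, probe 1,11 → slot 11
Table: [16, 625, ∅, 146, ∅, 122, ∅, 289, 640, ∅, ∅, 885, 692]
Lookup 885: h=1, h2=10, probe 1,11 → found at 11.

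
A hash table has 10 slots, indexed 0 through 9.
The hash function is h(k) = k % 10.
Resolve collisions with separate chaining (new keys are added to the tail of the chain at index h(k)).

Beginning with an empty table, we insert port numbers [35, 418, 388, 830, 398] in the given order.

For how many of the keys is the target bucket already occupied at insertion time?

Insert 35: h=5, bucket 5 empty -> new chain.
Insert 418: h=8, bucket 8 empty -> new chain.
Insert 388: h=8, bucket 8 nonempty -> append to chain.
Insert 830: h=0, bucket 0 empty -> new chain.
Insert 398: h=8, bucket 8 nonempty -> append to chain.
Final buckets:
0: 830
1: —
2: —
3: —
4: —
5: 35
6: —
7: —
8: 418 -> 388 -> 398
9: —

2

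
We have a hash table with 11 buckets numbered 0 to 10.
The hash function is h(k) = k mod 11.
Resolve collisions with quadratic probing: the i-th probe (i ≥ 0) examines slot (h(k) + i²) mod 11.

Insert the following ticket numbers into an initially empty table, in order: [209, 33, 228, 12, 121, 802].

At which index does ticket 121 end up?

209 hashes to 0; slot 0 is free -> place at 0.
33 hashes to 0; 0 taken -> place at 1.
228 hashes to 8; slot 8 is free -> place at 8.
12 hashes to 1; 1 taken -> place at 2.
121 hashes to 0; 0,1 taken -> place at 4.
802 hashes to 10; slot 10 is free -> place at 10.
Table: [209, 33, 12, ., 121, ., ., ., 228, ., 802]

4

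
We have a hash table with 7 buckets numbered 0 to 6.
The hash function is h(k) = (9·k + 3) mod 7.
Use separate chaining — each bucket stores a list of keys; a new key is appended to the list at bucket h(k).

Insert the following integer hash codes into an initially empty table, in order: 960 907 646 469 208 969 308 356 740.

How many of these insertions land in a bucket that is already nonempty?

Insert 960: h=5, bucket 5 empty → new chain.
Insert 907: h=4, bucket 4 empty → new chain.
Insert 646: h=0, bucket 0 empty → new chain.
Insert 469: h=3, bucket 3 empty → new chain.
Insert 208: h=6, bucket 6 empty → new chain.
Insert 969: h=2, bucket 2 empty → new chain.
Insert 308: h=3, bucket 3 nonempty → append to chain.
Insert 356: h=1, bucket 1 empty → new chain.
Insert 740: h=6, bucket 6 nonempty → append to chain.
Final buckets:
0: 646
1: 356
2: 969
3: 469 -> 308
4: 907
5: 960
6: 208 -> 740

2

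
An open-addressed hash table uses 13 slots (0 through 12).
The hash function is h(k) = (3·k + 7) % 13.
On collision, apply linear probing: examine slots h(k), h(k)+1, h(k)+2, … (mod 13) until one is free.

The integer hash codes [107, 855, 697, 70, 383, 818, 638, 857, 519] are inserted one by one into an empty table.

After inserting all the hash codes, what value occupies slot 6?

107: h=3 => slot 3
855: h=11 => slot 11
697: h=5 => slot 5
70: h=9 => slot 9
383: h=12 => slot 12
818: h=4 => slot 4
638: h=10 => slot 10
857: h=4, probe 4,5,6 => slot 6
519: h=4, probe 4,5,6,7 => slot 7
Table: [., ., ., 107, 818, 697, 857, 519, ., 70, 638, 855, 383]

857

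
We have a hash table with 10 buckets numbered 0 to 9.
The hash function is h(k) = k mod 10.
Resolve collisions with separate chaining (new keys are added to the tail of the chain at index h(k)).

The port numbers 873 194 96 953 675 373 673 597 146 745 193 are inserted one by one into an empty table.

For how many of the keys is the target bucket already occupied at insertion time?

6

873 -> bucket 3
194 -> bucket 4
96 -> bucket 6
953 -> bucket 3 (collision)
675 -> bucket 5
373 -> bucket 3 (collision)
673 -> bucket 3 (collision)
597 -> bucket 7
146 -> bucket 6 (collision)
745 -> bucket 5 (collision)
193 -> bucket 3 (collision)
Final buckets:
0: _
1: _
2: _
3: 873 -> 953 -> 373 -> 673 -> 193
4: 194
5: 675 -> 745
6: 96 -> 146
7: 597
8: _
9: _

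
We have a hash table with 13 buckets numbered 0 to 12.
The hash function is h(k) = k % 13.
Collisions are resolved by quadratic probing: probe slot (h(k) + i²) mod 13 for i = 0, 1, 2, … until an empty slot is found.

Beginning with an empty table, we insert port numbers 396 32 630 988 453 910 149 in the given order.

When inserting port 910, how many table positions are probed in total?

2

Insert 396: h=6, slot 6 empty -> index 6.
Insert 32: h=6, slot 6 occupied -> index 7.
Insert 630: h=6, slots 6,7 occupied -> index 10.
Insert 988: h=0, slot 0 empty -> index 0.
Insert 453: h=11, slot 11 empty -> index 11.
Insert 910: h=0, slot 0 occupied -> index 1.
Insert 149: h=6, slots 6,7,10 occupied -> index 2.
Table: [988, 910, 149, ∅, ∅, ∅, 396, 32, ∅, ∅, 630, 453, ∅]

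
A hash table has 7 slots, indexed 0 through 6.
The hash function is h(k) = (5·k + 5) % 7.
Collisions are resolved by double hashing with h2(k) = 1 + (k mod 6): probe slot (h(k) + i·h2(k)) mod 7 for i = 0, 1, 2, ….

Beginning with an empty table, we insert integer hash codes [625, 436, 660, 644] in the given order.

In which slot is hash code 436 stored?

625 hashes to 1; slot 1 is free → place at 1.
436 hashes to 1, h2=5; 1 taken → place at 6.
660 hashes to 1, h2=1; 1 taken → place at 2.
644 hashes to 5; slot 5 is free → place at 5.
Table: [., 625, 660, ., ., 644, 436]

6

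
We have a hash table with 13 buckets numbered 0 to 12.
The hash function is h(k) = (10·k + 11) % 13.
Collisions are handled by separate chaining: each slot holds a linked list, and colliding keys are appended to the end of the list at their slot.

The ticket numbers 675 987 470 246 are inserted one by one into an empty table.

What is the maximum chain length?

Insert 675: h=1, bucket 1 empty → new chain.
Insert 987: h=1, bucket 1 nonempty → append to chain.
Insert 470: h=5, bucket 5 empty → new chain.
Insert 246: h=1, bucket 1 nonempty → append to chain.
Final buckets:
0: _
1: 675 -> 987 -> 246
2: _
3: _
4: _
5: 470
6: _
7: _
8: _
9: _
10: _
11: _
12: _

3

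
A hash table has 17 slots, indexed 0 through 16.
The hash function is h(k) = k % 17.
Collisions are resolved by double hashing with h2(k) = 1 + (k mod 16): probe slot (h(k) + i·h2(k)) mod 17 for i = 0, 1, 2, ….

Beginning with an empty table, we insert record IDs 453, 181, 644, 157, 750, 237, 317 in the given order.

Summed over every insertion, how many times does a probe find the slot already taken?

453: h=11 -> slot 11
181: h=11, h2=6, probe 11,0 -> slot 0
644: h=15 -> slot 15
157: h=4 -> slot 4
750: h=2 -> slot 2
237: h=16 -> slot 16
317: h=11, h2=14, probe 11,8 -> slot 8
Table: [181, ∅, 750, ∅, 157, ∅, ∅, ∅, 317, ∅, ∅, 453, ∅, ∅, ∅, 644, 237]

2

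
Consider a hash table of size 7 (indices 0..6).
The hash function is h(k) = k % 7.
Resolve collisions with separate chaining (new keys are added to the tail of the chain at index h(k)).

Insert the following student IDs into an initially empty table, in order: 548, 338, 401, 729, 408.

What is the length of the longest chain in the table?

Insert 548: h=2, bucket 2 empty -> new chain.
Insert 338: h=2, bucket 2 nonempty -> append to chain.
Insert 401: h=2, bucket 2 nonempty -> append to chain.
Insert 729: h=1, bucket 1 empty -> new chain.
Insert 408: h=2, bucket 2 nonempty -> append to chain.
Final buckets:
0: _
1: 729
2: 548 -> 338 -> 401 -> 408
3: _
4: _
5: _
6: _

4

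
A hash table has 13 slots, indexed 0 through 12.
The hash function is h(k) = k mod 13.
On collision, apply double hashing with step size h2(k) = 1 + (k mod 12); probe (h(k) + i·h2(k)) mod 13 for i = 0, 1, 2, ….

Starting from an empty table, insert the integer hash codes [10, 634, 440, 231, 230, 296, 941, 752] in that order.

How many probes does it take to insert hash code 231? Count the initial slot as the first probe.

10: h=10 -> slot 10
634: h=10, h2=11, probe 10,8 -> slot 8
440: h=11 -> slot 11
231: h=10, h2=4, probe 10,1 -> slot 1
230: h=9 -> slot 9
296: h=10, h2=9, probe 10,6 -> slot 6
941: h=5 -> slot 5
752: h=11, h2=9, probe 11,7 -> slot 7
Table: [—, 231, —, —, —, 941, 296, 752, 634, 230, 10, 440, —]

2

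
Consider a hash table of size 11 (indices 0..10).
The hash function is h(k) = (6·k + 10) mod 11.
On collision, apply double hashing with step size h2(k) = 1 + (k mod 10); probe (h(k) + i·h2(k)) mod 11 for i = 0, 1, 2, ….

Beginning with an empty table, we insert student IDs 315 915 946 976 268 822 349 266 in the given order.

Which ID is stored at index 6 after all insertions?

822

Insert 315: h=8, slot 8 empty → index 8.
Insert 915: h=0, slot 0 empty → index 0.
Insert 946: h=10, slot 10 empty → index 10.
Insert 976: h=3, slot 3 empty → index 3.
Insert 268: h=1, slot 1 empty → index 1.
Insert 822: h=3, h2=3, slot 3 occupied → index 6.
Insert 349: h=3, h2=10, slot 3 occupied → index 2.
Insert 266: h=0, h2=7, slot 0 occupied → index 7.
Table: [915, 268, 349, 976, —, —, 822, 266, 315, —, 946]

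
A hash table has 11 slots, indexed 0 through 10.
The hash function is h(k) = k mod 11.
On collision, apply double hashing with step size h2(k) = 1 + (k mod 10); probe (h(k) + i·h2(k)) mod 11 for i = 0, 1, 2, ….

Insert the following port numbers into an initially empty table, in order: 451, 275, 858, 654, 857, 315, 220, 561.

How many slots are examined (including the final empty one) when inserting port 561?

451 hashes to 0; slot 0 is free → place at 0.
275 hashes to 0, h2=6; 0 taken → place at 6.
858 hashes to 0, h2=9; 0 taken → place at 9.
654 hashes to 5; slot 5 is free → place at 5.
857 hashes to 10; slot 10 is free → place at 10.
315 hashes to 7; slot 7 is free → place at 7.
220 hashes to 0, h2=1; 0 taken → place at 1.
561 hashes to 0, h2=2; 0 taken → place at 2.
Table: [451, 220, 561, ∅, ∅, 654, 275, 315, ∅, 858, 857]

2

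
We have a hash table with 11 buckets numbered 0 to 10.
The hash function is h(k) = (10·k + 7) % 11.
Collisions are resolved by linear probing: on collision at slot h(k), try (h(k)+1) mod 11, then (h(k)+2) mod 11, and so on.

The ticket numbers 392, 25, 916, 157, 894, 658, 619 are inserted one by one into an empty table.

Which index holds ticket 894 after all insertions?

392: h=0 -> slot 0
25: h=4 -> slot 4
916: h=4, probe 4,5 -> slot 5
157: h=4, probe 4,5,6 -> slot 6
894: h=4, probe 4,5,6,7 -> slot 7
658: h=9 -> slot 9
619: h=4, probe 4,5,6,7,8 -> slot 8
Table: [392, -, -, -, 25, 916, 157, 894, 619, 658, -]

7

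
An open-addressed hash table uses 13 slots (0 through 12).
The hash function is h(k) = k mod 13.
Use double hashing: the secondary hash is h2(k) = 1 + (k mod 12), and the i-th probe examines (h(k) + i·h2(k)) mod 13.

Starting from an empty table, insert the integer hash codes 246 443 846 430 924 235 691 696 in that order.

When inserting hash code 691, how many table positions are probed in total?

3

Insert 246: h=12, slot 12 empty => index 12.
Insert 443: h=1, slot 1 empty => index 1.
Insert 846: h=1, h2=7, slot 1 occupied => index 8.
Insert 430: h=1, h2=11, slots 1,12 occupied => index 10.
Insert 924: h=1, h2=1, slot 1 occupied => index 2.
Insert 235: h=1, h2=8, slot 1 occupied => index 9.
Insert 691: h=2, h2=8, slots 2,10 occupied => index 5.
Insert 696: h=7, slot 7 empty => index 7.
Table: [_, 443, 924, _, _, 691, _, 696, 846, 235, 430, _, 246]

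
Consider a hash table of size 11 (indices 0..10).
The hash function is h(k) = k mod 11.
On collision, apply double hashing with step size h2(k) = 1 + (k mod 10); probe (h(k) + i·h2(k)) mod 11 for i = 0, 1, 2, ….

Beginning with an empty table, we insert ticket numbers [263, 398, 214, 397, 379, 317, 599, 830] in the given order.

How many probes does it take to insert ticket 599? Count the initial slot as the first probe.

263 hashes to 10; slot 10 is free -> place at 10.
398 hashes to 2; slot 2 is free -> place at 2.
214 hashes to 5; slot 5 is free -> place at 5.
397 hashes to 1; slot 1 is free -> place at 1.
379 hashes to 5, h2=10; 5 taken -> place at 4.
317 hashes to 9; slot 9 is free -> place at 9.
599 hashes to 5, h2=10; 5,4 taken -> place at 3.
830 hashes to 5, h2=1; 5 taken -> place at 6.
Table: [_, 397, 398, 599, 379, 214, 830, _, _, 317, 263]

3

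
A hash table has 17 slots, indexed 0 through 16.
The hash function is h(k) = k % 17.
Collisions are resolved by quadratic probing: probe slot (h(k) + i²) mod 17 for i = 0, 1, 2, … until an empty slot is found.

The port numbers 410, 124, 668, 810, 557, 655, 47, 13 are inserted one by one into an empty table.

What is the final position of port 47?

14

410: h=2 => slot 2
124: h=5 => slot 5
668: h=5, probe 5,6 => slot 6
810: h=11 => slot 11
557: h=13 => slot 13
655: h=9 => slot 9
47: h=13, probe 13,14 => slot 14
13: h=13, probe 13,14,0 => slot 0
Table: [13, ., 410, ., ., 124, 668, ., ., 655, ., 810, ., 557, 47, ., .]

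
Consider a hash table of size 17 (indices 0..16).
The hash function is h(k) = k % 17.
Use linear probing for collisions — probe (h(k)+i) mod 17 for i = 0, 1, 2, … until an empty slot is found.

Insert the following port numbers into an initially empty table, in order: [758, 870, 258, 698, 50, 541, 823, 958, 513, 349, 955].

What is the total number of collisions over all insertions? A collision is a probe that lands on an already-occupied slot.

Insert 758: h=10, slot 10 empty → index 10.
Insert 870: h=3, slot 3 empty → index 3.
Insert 258: h=3, slot 3 occupied → index 4.
Insert 698: h=1, slot 1 empty → index 1.
Insert 50: h=16, slot 16 empty → index 16.
Insert 541: h=14, slot 14 empty → index 14.
Insert 823: h=7, slot 7 empty → index 7.
Insert 958: h=6, slot 6 empty → index 6.
Insert 513: h=3, slots 3,4 occupied → index 5.
Insert 349: h=9, slot 9 empty → index 9.
Insert 955: h=3, slots 3,4,5,6,7 occupied → index 8.
Table: [_, 698, _, 870, 258, 513, 958, 823, 955, 349, 758, _, _, _, 541, _, 50]

8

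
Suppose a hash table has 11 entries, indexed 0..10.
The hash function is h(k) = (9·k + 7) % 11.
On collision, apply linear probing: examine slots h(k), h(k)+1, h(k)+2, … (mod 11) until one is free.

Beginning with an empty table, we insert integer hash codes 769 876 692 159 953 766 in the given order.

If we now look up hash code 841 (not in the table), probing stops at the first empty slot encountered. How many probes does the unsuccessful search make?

769 hashes to 9; slot 9 is free → place at 9.
876 hashes to 4; slot 4 is free → place at 4.
692 hashes to 9; 9 taken → place at 10.
159 hashes to 8; slot 8 is free → place at 8.
953 hashes to 4; 4 taken → place at 5.
766 hashes to 4; 4,5 taken → place at 6.
Table: [∅, ∅, ∅, ∅, 876, 953, 766, ∅, 159, 769, 692]
Lookup 841: h=8, probe 8,9,10,0 → slot 0 empty, not found.

4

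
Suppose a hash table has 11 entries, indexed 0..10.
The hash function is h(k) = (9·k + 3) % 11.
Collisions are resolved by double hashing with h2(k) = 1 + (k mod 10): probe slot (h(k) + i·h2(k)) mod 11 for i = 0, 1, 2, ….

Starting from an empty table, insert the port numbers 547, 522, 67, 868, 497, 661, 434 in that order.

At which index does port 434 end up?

8

Insert 547: h=9, slot 9 empty -> index 9.
Insert 522: h=4, slot 4 empty -> index 4.
Insert 67: h=1, slot 1 empty -> index 1.
Insert 868: h=5, slot 5 empty -> index 5.
Insert 497: h=10, slot 10 empty -> index 10.
Insert 661: h=1, h2=2, slot 1 occupied -> index 3.
Insert 434: h=4, h2=5, slots 4,9,3 occupied -> index 8.
Table: [—, 67, —, 661, 522, 868, —, —, 434, 547, 497]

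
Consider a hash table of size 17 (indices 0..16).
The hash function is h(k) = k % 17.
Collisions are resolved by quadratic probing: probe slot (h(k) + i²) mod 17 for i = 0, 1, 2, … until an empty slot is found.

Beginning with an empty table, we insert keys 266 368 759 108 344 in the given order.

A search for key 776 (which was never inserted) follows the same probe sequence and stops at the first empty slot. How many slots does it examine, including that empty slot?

4

266 hashes to 11; slot 11 is free => place at 11.
368 hashes to 11; 11 taken => place at 12.
759 hashes to 11; 11,12 taken => place at 15.
108 hashes to 6; slot 6 is free => place at 6.
344 hashes to 4; slot 4 is free => place at 4.
Table: [∅, ∅, ∅, ∅, 344, ∅, 108, ∅, ∅, ∅, ∅, 266, 368, ∅, ∅, 759, ∅]
Lookup 776: h=11, probe 11,12,15,3 → slot 3 empty, not found.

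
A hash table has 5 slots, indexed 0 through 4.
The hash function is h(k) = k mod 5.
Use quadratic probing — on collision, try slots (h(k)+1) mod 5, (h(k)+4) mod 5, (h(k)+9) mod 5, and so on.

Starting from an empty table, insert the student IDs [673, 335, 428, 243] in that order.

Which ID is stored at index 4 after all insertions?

428

Insert 673: h=3, slot 3 empty -> index 3.
Insert 335: h=0, slot 0 empty -> index 0.
Insert 428: h=3, slot 3 occupied -> index 4.
Insert 243: h=3, slots 3,4 occupied -> index 2.
Table: [335, ∅, 243, 673, 428]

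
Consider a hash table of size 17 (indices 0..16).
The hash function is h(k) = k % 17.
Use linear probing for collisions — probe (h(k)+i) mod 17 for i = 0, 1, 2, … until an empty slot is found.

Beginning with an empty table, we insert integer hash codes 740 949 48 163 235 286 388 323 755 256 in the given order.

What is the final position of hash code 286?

0

740 hashes to 9; slot 9 is free => place at 9.
949 hashes to 14; slot 14 is free => place at 14.
48 hashes to 14; 14 taken => place at 15.
163 hashes to 10; slot 10 is free => place at 10.
235 hashes to 14; 14,15 taken => place at 16.
286 hashes to 14; 14,15,16 taken => place at 0.
388 hashes to 14; 14,15,16,0 taken => place at 1.
323 hashes to 0; 0,1 taken => place at 2.
755 hashes to 7; slot 7 is free => place at 7.
256 hashes to 1; 1,2 taken => place at 3.
Table: [286, 388, 323, 256, ∅, ∅, ∅, 755, ∅, 740, 163, ∅, ∅, ∅, 949, 48, 235]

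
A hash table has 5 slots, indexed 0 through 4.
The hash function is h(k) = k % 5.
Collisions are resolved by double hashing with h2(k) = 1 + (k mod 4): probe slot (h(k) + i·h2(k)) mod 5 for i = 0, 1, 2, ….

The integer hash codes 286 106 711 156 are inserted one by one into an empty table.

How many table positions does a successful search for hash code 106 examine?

2

286: h=1 => slot 1
106: h=1, h2=3, probe 1,4 => slot 4
711: h=1, h2=4, probe 1,0 => slot 0
156: h=1, h2=1, probe 1,2 => slot 2
Table: [711, 286, 156, —, 106]
Lookup 106: h=1, h2=3, probe 1,4 → found at 4.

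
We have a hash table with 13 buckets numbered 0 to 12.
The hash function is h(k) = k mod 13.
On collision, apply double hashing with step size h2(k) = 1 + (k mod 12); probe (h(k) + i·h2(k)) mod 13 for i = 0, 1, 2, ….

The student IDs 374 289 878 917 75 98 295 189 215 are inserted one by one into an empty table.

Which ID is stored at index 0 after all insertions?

917

374: h=10 -> slot 10
289: h=3 -> slot 3
878: h=7 -> slot 7
917: h=7, h2=6, probe 7,0 -> slot 0
75: h=10, h2=4, probe 10,1 -> slot 1
98: h=7, h2=3, probe 7,10,0,3,6 -> slot 6
295: h=9 -> slot 9
189: h=7, h2=10, probe 7,4 -> slot 4
215: h=7, h2=12, probe 7,6,5 -> slot 5
Table: [917, 75, _, 289, 189, 215, 98, 878, _, 295, 374, _, _]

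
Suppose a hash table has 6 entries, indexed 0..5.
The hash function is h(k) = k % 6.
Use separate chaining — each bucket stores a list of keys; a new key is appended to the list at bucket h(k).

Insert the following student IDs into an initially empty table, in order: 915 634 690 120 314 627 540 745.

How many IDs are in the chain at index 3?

2

915 -> bucket 3
634 -> bucket 4
690 -> bucket 0
120 -> bucket 0 (collision)
314 -> bucket 2
627 -> bucket 3 (collision)
540 -> bucket 0 (collision)
745 -> bucket 1
Final buckets:
0: 690 -> 120 -> 540
1: 745
2: 314
3: 915 -> 627
4: 634
5: _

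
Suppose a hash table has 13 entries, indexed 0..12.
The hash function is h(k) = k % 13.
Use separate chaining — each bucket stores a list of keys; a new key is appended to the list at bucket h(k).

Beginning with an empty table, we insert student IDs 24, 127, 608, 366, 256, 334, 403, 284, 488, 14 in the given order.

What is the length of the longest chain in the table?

2

Insert 24: h=11, bucket 11 empty → new chain.
Insert 127: h=10, bucket 10 empty → new chain.
Insert 608: h=10, bucket 10 nonempty → append to chain.
Insert 366: h=2, bucket 2 empty → new chain.
Insert 256: h=9, bucket 9 empty → new chain.
Insert 334: h=9, bucket 9 nonempty → append to chain.
Insert 403: h=0, bucket 0 empty → new chain.
Insert 284: h=11, bucket 11 nonempty → append to chain.
Insert 488: h=7, bucket 7 empty → new chain.
Insert 14: h=1, bucket 1 empty → new chain.
Final buckets:
0: 403
1: 14
2: 366
3: ∅
4: ∅
5: ∅
6: ∅
7: 488
8: ∅
9: 256 -> 334
10: 127 -> 608
11: 24 -> 284
12: ∅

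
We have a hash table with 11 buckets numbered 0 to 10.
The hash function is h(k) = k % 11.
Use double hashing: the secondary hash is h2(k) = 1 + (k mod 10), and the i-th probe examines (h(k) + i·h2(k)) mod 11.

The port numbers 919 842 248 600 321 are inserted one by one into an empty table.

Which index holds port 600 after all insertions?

7

919 hashes to 6; slot 6 is free => place at 6.
842 hashes to 6, h2=3; 6 taken => place at 9.
248 hashes to 6, h2=9; 6 taken => place at 4.
600 hashes to 6, h2=1; 6 taken => place at 7.
321 hashes to 2; slot 2 is free => place at 2.
Table: [_, _, 321, _, 248, _, 919, 600, _, 842, _]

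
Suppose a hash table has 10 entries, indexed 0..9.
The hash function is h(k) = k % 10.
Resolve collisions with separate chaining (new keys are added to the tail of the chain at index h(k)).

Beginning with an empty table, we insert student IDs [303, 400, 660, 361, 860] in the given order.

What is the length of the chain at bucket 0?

3

Insert 303: h=3, bucket 3 empty -> new chain.
Insert 400: h=0, bucket 0 empty -> new chain.
Insert 660: h=0, bucket 0 nonempty -> append to chain.
Insert 361: h=1, bucket 1 empty -> new chain.
Insert 860: h=0, bucket 0 nonempty -> append to chain.
Final buckets:
0: 400 -> 660 -> 860
1: 361
2: .
3: 303
4: .
5: .
6: .
7: .
8: .
9: .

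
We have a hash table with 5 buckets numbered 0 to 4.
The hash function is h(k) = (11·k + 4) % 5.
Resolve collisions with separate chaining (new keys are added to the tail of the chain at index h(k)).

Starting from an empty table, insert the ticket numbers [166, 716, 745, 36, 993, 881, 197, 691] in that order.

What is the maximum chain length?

5

Insert 166: h=0, bucket 0 empty → new chain.
Insert 716: h=0, bucket 0 nonempty → append to chain.
Insert 745: h=4, bucket 4 empty → new chain.
Insert 36: h=0, bucket 0 nonempty → append to chain.
Insert 993: h=2, bucket 2 empty → new chain.
Insert 881: h=0, bucket 0 nonempty → append to chain.
Insert 197: h=1, bucket 1 empty → new chain.
Insert 691: h=0, bucket 0 nonempty → append to chain.
Final buckets:
0: 166 -> 716 -> 36 -> 881 -> 691
1: 197
2: 993
3: -
4: 745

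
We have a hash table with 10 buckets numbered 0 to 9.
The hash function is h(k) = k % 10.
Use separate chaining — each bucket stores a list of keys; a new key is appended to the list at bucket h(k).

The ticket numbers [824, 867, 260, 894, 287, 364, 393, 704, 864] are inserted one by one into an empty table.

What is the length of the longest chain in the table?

Insert 824: h=4, bucket 4 empty → new chain.
Insert 867: h=7, bucket 7 empty → new chain.
Insert 260: h=0, bucket 0 empty → new chain.
Insert 894: h=4, bucket 4 nonempty → append to chain.
Insert 287: h=7, bucket 7 nonempty → append to chain.
Insert 364: h=4, bucket 4 nonempty → append to chain.
Insert 393: h=3, bucket 3 empty → new chain.
Insert 704: h=4, bucket 4 nonempty → append to chain.
Insert 864: h=4, bucket 4 nonempty → append to chain.
Final buckets:
0: 260
1: -
2: -
3: 393
4: 824 -> 894 -> 364 -> 704 -> 864
5: -
6: -
7: 867 -> 287
8: -
9: -

5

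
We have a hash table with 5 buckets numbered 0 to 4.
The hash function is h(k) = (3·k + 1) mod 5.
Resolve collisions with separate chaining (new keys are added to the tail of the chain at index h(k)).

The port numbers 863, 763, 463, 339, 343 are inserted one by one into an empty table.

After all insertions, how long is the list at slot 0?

4

863 → bucket 0
763 → bucket 0 (collision)
463 → bucket 0 (collision)
339 → bucket 3
343 → bucket 0 (collision)
Final buckets:
0: 863 -> 763 -> 463 -> 343
1: —
2: —
3: 339
4: —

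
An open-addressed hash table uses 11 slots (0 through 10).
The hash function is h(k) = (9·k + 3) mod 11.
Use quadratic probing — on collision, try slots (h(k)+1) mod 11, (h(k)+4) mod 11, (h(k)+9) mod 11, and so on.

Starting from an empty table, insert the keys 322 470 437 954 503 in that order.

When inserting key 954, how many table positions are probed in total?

Insert 322: h=8, slot 8 empty -> index 8.
Insert 470: h=9, slot 9 empty -> index 9.
Insert 437: h=9, slot 9 occupied -> index 10.
Insert 954: h=9, slots 9,10 occupied -> index 2.
Insert 503: h=9, slots 9,10,2 occupied -> index 7.
Table: [∅, ∅, 954, ∅, ∅, ∅, ∅, 503, 322, 470, 437]

3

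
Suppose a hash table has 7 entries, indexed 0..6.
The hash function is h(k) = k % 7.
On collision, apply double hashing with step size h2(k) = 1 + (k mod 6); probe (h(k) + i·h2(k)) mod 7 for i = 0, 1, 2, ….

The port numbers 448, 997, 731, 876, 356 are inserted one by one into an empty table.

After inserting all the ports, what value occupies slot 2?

731

448 hashes to 0; slot 0 is free => place at 0.
997 hashes to 3; slot 3 is free => place at 3.
731 hashes to 3, h2=6; 3 taken => place at 2.
876 hashes to 1; slot 1 is free => place at 1.
356 hashes to 6; slot 6 is free => place at 6.
Table: [448, 876, 731, 997, ., ., 356]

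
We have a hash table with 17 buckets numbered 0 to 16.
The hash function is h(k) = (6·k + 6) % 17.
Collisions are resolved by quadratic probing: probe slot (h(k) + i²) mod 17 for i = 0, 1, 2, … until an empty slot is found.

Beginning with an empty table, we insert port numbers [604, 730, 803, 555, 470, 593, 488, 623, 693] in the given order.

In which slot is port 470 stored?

5

604 hashes to 9; slot 9 is free -> place at 9.
730 hashes to 0; slot 0 is free -> place at 0.
803 hashes to 13; slot 13 is free -> place at 13.
555 hashes to 4; slot 4 is free -> place at 4.
470 hashes to 4; 4 taken -> place at 5.
593 hashes to 11; slot 11 is free -> place at 11.
488 hashes to 10; slot 10 is free -> place at 10.
623 hashes to 4; 4,5 taken -> place at 8.
693 hashes to 16; slot 16 is free -> place at 16.
Table: [730, -, -, -, 555, 470, -, -, 623, 604, 488, 593, -, 803, -, -, 693]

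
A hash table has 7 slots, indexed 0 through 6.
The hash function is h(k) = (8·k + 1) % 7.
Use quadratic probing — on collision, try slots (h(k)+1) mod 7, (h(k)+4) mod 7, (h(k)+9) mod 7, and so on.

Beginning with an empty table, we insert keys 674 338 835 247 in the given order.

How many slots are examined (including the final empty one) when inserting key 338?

674 hashes to 3; slot 3 is free => place at 3.
338 hashes to 3; 3 taken => place at 4.
835 hashes to 3; 3,4 taken => place at 0.
247 hashes to 3; 3,4,0 taken => place at 5.
Table: [835, ∅, ∅, 674, 338, 247, ∅]

2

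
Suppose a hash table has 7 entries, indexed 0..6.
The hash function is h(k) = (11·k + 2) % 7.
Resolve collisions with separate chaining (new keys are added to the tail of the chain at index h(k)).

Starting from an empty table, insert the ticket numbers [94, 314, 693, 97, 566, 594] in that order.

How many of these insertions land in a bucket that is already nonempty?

Insert 94: h=0, bucket 0 empty -> new chain.
Insert 314: h=5, bucket 5 empty -> new chain.
Insert 693: h=2, bucket 2 empty -> new chain.
Insert 97: h=5, bucket 5 nonempty -> append to chain.
Insert 566: h=5, bucket 5 nonempty -> append to chain.
Insert 594: h=5, bucket 5 nonempty -> append to chain.
Final buckets:
0: 94
1: _
2: 693
3: _
4: _
5: 314 -> 97 -> 566 -> 594
6: _

3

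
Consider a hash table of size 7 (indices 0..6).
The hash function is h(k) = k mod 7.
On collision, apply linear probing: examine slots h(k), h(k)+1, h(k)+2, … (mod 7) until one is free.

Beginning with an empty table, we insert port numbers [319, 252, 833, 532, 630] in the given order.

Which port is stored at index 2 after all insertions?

319: h=4 => slot 4
252: h=0 => slot 0
833: h=0, probe 0,1 => slot 1
532: h=0, probe 0,1,2 => slot 2
630: h=0, probe 0,1,2,3 => slot 3
Table: [252, 833, 532, 630, 319, —, —]

532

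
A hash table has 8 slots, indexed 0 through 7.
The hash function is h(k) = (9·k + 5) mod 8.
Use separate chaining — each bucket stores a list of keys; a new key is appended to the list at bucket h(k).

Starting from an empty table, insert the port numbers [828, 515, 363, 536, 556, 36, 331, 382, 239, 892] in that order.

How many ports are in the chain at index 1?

Insert 828: h=1, bucket 1 empty → new chain.
Insert 515: h=0, bucket 0 empty → new chain.
Insert 363: h=0, bucket 0 nonempty → append to chain.
Insert 536: h=5, bucket 5 empty → new chain.
Insert 556: h=1, bucket 1 nonempty → append to chain.
Insert 36: h=1, bucket 1 nonempty → append to chain.
Insert 331: h=0, bucket 0 nonempty → append to chain.
Insert 382: h=3, bucket 3 empty → new chain.
Insert 239: h=4, bucket 4 empty → new chain.
Insert 892: h=1, bucket 1 nonempty → append to chain.
Final buckets:
0: 515 -> 363 -> 331
1: 828 -> 556 -> 36 -> 892
2: _
3: 382
4: 239
5: 536
6: _
7: _

4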